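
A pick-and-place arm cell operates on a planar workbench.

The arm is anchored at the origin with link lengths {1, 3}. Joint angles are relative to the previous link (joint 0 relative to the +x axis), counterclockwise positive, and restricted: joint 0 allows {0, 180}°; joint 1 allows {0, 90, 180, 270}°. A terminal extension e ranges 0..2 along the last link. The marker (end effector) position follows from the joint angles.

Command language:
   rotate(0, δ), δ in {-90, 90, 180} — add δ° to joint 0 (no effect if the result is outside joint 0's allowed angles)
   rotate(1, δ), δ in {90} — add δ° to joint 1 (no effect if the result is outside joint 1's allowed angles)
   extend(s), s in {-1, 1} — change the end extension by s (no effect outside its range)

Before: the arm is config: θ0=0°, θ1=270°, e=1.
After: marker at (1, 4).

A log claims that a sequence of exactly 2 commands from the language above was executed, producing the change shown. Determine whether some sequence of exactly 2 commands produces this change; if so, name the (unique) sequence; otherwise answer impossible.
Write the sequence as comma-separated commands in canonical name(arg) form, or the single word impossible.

rotate(1, 90), rotate(1, 90)

begin: config: θ0=0°, θ1=270°, e=1
t=1 rotate(1, 90) ⇒ config: θ0=0°, θ1=0°, e=1
t=2 rotate(1, 90) ⇒ config: θ0=0°, θ1=90°, e=1
no other 2-command option fits: unique.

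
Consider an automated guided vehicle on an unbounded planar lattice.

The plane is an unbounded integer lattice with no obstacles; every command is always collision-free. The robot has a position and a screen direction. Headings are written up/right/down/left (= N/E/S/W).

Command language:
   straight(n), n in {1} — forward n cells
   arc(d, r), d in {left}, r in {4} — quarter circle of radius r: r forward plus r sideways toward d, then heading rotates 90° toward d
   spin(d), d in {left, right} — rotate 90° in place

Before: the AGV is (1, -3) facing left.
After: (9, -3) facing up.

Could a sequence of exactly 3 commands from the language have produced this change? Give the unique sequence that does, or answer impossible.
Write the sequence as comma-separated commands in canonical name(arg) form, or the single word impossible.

key: running arc(left, 4) before spin(left) would end elsewhere — order is forced
t0: (1, -3) facing left
1. spin(left) → (1, -3) facing down
2. arc(left, 4) → (5, -7) facing right
3. arc(left, 4) → (9, -3) facing up
no rival 3-sequence matches.

spin(left), arc(left, 4), arc(left, 4)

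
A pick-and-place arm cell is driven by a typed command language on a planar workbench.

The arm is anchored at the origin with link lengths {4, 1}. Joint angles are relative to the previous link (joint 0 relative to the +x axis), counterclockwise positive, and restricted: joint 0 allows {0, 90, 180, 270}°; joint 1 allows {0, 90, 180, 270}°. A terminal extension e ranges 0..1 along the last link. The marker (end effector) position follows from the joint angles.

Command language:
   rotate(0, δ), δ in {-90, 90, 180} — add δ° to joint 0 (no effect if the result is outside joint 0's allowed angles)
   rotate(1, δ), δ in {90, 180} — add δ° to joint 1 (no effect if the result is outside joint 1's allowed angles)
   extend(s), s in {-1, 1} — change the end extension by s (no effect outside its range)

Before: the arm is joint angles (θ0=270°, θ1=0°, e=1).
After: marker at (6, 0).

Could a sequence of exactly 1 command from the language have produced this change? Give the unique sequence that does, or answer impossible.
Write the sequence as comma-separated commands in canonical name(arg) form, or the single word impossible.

from: joint angles (θ0=270°, θ1=0°, e=1)
1. rotate(0, 90) → joint angles (θ0=0°, θ1=0°, e=1)
no rival 1-sequence matches.

rotate(0, 90)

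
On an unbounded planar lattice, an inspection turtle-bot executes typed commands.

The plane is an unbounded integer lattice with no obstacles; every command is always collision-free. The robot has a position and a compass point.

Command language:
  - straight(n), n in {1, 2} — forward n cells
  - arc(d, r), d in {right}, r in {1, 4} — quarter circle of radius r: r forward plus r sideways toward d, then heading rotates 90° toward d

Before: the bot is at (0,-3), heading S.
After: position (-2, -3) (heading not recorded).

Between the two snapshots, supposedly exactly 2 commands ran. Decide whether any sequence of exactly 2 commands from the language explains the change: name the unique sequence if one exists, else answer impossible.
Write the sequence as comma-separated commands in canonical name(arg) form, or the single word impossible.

start: at (0,-3), heading S
t=1 arc(right, 1) ⇒ at (-1,-4), heading W
t=2 arc(right, 1) ⇒ at (-2,-3), heading N
uniquely the one of 16 2-step routes that fits.

arc(right, 1), arc(right, 1)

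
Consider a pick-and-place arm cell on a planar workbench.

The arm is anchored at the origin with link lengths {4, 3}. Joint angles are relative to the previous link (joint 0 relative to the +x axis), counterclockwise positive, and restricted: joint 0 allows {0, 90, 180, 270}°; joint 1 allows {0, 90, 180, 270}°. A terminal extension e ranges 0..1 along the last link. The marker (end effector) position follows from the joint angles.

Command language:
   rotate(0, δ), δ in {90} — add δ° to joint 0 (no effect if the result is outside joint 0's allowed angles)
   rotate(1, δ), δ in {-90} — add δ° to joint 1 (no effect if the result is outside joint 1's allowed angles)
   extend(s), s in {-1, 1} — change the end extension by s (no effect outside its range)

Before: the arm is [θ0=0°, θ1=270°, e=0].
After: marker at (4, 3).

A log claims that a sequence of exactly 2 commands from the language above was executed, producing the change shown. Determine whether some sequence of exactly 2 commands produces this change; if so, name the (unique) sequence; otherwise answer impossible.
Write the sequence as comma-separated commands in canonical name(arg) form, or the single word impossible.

rotate(1, -90), rotate(1, -90)

t0: [θ0=0°, θ1=270°, e=0]
[1] after rotate(1, -90): [θ0=0°, θ1=180°, e=0]
[2] after rotate(1, -90): [θ0=0°, θ1=90°, e=0]
all 16 alternatives checked — unique.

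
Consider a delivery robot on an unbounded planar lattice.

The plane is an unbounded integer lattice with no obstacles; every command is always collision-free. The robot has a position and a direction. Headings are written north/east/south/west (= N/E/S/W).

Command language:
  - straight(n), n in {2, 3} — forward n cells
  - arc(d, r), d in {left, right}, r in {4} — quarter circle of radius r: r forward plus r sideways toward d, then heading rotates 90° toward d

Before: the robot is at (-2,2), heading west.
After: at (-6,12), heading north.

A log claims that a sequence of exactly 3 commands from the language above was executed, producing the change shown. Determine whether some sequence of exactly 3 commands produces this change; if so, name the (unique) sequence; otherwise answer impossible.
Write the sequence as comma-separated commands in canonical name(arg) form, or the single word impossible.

key: running straight(3) before arc(right, 4) would end elsewhere — order is forced
t0: at (-2,2), heading west
[1] after arc(right, 4): at (-6,6), heading north
[2] after straight(3): at (-6,9), heading north
[3] after straight(3): at (-6,12), heading north
no rival 3-sequence matches.

arc(right, 4), straight(3), straight(3)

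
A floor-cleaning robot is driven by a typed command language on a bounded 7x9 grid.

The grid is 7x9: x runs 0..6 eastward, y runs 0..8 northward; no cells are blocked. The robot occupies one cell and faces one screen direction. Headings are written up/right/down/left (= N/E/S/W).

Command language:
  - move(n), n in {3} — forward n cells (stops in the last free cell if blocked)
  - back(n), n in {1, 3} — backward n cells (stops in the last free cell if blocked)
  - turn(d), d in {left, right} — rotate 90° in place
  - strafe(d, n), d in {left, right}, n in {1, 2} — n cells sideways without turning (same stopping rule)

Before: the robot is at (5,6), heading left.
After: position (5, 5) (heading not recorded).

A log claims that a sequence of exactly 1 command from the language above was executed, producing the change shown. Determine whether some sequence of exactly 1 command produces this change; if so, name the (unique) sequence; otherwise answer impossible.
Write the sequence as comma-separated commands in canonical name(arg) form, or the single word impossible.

strafe(left, 1)

t0: at (5,6), heading left
t=1 strafe(left, 1) ⇒ at (5,5), heading left
all 9 alternatives checked — unique.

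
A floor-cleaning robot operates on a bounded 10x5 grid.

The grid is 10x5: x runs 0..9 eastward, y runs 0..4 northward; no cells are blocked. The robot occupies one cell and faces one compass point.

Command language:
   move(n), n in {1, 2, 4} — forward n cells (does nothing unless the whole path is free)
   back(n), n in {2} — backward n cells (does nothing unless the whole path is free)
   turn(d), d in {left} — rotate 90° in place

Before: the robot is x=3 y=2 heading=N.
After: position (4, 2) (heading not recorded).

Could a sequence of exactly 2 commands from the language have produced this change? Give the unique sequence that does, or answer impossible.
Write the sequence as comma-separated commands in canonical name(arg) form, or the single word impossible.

impossible

every 2-command combo misses the target.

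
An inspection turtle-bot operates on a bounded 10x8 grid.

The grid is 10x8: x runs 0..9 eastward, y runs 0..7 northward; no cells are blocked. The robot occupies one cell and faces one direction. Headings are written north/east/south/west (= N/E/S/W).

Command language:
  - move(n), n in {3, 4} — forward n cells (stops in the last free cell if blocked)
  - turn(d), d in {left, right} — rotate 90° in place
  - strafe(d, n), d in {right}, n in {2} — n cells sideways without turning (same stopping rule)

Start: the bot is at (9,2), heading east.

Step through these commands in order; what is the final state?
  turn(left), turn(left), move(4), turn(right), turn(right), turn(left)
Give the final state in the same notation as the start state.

at (5,2), heading north

begin: at (9,2), heading east
[1] after turn(left): at (9,2), heading north
[2] after turn(left): at (9,2), heading west
[3] after move(4): at (5,2), heading west
[4] after turn(right): at (5,2), heading north
[5] after turn(right): at (5,2), heading east
[6] after turn(left): at (5,2), heading north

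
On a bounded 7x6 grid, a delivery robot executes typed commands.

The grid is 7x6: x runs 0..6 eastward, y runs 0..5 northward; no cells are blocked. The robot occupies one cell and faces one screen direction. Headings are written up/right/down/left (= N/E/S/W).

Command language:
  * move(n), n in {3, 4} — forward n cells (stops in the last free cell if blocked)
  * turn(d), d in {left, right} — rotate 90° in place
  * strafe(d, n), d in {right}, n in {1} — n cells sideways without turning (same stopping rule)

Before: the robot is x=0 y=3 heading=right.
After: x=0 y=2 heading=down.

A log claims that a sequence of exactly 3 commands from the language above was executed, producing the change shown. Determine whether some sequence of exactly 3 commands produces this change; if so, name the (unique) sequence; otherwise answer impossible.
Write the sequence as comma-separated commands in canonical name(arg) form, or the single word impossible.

key: the second strafe(right, 1) runs into the grid edge before its full distance
t0: x=0 y=3 heading=right
t=1 strafe(right, 1) ⇒ x=0 y=2 heading=right
t=2 turn(right) ⇒ x=0 y=2 heading=down
t=3 strafe(right, 1) ⇒ x=0 y=2 heading=down
no rival 3-sequence matches.

strafe(right, 1), turn(right), strafe(right, 1)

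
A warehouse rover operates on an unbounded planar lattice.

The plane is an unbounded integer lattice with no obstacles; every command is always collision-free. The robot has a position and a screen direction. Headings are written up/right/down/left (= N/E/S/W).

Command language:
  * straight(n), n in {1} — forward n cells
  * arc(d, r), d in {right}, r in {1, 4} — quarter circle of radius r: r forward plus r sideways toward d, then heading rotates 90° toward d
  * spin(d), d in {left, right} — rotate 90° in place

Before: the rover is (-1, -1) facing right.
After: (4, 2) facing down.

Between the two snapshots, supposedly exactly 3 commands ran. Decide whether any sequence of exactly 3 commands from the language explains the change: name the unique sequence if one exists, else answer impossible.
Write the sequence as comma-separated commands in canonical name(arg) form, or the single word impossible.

spin(left), arc(right, 4), arc(right, 1)

key: cell and facing (now S) both changed — the 3 commands mix motion and turning
begin: (-1, -1) facing right
[1] after spin(left): (-1, -1) facing up
[2] after arc(right, 4): (3, 3) facing right
[3] after arc(right, 1): (4, 2) facing down
no other 3-command option fits: unique.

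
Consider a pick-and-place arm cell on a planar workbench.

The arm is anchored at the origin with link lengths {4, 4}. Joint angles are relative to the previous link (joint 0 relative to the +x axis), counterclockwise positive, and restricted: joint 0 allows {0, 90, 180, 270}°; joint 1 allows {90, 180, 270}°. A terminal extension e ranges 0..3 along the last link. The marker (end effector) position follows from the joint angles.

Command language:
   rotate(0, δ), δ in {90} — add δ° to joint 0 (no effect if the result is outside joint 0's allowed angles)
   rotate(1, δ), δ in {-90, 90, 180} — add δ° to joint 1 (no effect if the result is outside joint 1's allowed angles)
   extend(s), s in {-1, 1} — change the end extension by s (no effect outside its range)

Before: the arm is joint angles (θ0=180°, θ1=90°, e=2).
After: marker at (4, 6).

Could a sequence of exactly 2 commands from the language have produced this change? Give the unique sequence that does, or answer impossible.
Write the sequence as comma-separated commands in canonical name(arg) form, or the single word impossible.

t0: joint angles (θ0=180°, θ1=90°, e=2)
step 1 (rotate(0, 90)): joint angles (θ0=270°, θ1=90°, e=2)
step 2 (rotate(0, 90)): joint angles (θ0=0°, θ1=90°, e=2)
uniquely the one of 36 2-step routes that fits.

rotate(0, 90), rotate(0, 90)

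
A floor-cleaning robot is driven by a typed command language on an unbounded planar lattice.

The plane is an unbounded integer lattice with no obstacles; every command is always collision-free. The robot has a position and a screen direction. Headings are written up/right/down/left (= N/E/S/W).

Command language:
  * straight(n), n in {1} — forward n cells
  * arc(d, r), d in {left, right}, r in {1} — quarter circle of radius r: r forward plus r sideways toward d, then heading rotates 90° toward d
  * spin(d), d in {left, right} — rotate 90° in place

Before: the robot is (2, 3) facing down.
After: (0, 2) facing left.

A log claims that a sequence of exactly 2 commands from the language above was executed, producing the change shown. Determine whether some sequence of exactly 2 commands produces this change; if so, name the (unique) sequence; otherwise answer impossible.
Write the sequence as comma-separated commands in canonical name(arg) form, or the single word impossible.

key: position moved to (0,2) AND the heading swung to W — translation plus rotation needed
initial: (2, 3) facing down
t=1 arc(right, 1) ⇒ (1, 2) facing left
t=2 straight(1) ⇒ (0, 2) facing left
no rival 2-sequence matches.

arc(right, 1), straight(1)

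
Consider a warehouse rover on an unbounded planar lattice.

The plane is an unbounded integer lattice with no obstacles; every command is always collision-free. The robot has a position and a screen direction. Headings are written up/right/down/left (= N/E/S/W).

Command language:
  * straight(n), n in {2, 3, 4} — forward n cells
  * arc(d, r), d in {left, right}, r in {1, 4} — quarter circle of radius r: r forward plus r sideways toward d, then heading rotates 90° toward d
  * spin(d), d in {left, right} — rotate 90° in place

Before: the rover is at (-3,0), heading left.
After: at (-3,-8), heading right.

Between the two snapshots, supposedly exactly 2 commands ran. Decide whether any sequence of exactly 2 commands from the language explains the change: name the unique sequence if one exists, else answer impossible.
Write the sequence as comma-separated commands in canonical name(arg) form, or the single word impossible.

key: cell and facing (now E) both changed — the 2 commands mix motion and turning
start: at (-3,0), heading left
[1] after arc(left, 4): at (-7,-4), heading down
[2] after arc(left, 4): at (-3,-8), heading right
no rival 2-sequence matches.

arc(left, 4), arc(left, 4)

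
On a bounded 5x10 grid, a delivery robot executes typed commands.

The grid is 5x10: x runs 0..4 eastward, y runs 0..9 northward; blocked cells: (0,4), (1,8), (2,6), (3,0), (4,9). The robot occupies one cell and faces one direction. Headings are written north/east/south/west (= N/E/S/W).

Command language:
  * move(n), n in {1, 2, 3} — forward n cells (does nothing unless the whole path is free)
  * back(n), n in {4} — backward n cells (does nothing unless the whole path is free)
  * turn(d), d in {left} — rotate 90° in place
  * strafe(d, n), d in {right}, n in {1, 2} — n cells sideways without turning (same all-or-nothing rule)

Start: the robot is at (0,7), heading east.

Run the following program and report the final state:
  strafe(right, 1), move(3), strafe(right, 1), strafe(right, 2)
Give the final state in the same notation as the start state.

at (0,5), heading east

start: at (0,7), heading east
t=1 strafe(right, 1) ⇒ at (0,6), heading east
t=2 move(3) ⇒ at (0,6), heading east
t=3 strafe(right, 1) ⇒ at (0,5), heading east
t=4 strafe(right, 2) ⇒ at (0,5), heading east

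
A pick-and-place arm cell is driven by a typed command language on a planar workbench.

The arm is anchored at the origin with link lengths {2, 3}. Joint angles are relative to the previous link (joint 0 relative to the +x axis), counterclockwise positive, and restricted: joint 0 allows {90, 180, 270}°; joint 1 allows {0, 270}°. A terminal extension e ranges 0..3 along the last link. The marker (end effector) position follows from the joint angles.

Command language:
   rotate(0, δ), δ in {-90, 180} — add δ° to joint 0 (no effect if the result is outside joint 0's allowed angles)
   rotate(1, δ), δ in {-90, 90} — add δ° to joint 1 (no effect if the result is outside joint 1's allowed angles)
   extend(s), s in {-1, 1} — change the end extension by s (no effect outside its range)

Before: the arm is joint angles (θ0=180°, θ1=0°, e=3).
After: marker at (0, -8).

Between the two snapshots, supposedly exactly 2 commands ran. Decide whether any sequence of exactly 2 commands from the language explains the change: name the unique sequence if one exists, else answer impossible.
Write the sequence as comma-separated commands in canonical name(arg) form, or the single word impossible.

key: order matters: swapping rotate(0, -90) and rotate(0, 180) lands elsewhere
start: joint angles (θ0=180°, θ1=0°, e=3)
step 1 (rotate(0, -90)): joint angles (θ0=90°, θ1=0°, e=3)
step 2 (rotate(0, 180)): joint angles (θ0=270°, θ1=0°, e=3)
all 36 alternatives checked — unique.

rotate(0, -90), rotate(0, 180)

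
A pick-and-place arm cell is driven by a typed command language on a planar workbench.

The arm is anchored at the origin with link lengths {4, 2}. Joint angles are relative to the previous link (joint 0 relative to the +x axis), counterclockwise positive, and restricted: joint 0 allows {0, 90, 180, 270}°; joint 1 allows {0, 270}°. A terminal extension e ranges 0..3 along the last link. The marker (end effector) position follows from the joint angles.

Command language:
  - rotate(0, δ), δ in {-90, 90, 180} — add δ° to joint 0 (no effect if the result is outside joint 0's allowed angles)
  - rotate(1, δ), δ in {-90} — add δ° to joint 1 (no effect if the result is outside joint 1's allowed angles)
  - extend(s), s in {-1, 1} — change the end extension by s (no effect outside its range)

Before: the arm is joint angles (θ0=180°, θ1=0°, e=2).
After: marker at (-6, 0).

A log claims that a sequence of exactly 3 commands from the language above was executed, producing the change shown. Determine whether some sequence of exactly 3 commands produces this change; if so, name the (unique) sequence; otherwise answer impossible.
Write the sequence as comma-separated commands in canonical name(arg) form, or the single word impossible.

start: joint angles (θ0=180°, θ1=0°, e=2)
step 1 (extend(-1)): joint angles (θ0=180°, θ1=0°, e=1)
step 2 (extend(-1)): joint angles (θ0=180°, θ1=0°, e=0)
step 3 (extend(-1)): joint angles (θ0=180°, θ1=0°, e=0)
uniquely the one of 216 3-step routes that fits.

extend(-1), extend(-1), extend(-1)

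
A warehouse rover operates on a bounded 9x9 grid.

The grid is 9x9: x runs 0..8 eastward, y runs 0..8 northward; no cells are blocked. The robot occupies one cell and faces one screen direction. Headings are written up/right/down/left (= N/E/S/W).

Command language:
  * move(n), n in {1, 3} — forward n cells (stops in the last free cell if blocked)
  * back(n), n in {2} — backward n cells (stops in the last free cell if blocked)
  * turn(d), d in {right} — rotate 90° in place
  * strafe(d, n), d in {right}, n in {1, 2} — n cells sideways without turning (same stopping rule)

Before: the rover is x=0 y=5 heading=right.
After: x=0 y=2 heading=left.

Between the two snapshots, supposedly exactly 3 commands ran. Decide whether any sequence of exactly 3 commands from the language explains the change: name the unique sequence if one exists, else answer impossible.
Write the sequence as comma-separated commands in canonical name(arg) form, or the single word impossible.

key: position moved to (0,2) AND the heading swung to W — translation plus rotation needed
t0: x=0 y=5 heading=right
step 1 (turn(right)): x=0 y=5 heading=down
step 2 (move(3)): x=0 y=2 heading=down
step 3 (turn(right)): x=0 y=2 heading=left
no rival 3-sequence matches.

turn(right), move(3), turn(right)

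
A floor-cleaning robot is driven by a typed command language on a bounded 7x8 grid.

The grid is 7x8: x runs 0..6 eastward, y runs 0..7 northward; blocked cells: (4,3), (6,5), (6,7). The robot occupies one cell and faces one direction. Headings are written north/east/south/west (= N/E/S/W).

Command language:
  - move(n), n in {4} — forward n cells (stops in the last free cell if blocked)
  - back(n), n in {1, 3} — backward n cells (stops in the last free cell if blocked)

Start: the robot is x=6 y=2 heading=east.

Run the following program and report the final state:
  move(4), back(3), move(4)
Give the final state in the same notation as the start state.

x=6 y=2 heading=east

begin: x=6 y=2 heading=east
t=1 move(4) ⇒ x=6 y=2 heading=east
t=2 back(3) ⇒ x=3 y=2 heading=east
t=3 move(4) ⇒ x=6 y=2 heading=east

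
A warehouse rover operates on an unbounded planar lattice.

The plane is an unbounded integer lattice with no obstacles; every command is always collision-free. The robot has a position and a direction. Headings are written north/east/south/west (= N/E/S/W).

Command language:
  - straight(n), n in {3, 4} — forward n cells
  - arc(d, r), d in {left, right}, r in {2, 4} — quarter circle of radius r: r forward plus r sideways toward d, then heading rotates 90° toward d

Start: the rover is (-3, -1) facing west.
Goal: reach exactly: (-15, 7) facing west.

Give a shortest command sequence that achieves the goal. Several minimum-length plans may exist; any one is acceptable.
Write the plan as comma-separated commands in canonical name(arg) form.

straight(4), arc(right, 4), arc(left, 4)

t0: (-3, -1) facing west
t=1 straight(4) ⇒ (-7, -1) facing west
t=2 arc(right, 4) ⇒ (-11, 3) facing north
t=3 arc(left, 4) ⇒ (-15, 7) facing west
shorter routes all fall short; 3 is best.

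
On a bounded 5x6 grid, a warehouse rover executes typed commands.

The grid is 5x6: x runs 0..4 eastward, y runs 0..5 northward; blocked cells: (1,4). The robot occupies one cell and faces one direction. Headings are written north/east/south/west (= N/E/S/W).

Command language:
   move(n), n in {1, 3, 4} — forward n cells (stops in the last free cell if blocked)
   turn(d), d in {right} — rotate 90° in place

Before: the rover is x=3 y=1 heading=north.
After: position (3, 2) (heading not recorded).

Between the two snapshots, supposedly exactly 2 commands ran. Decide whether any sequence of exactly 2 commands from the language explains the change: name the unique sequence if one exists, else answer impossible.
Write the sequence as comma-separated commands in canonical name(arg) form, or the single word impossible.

move(1), turn(right)

key: running turn(right) before move(1) would end elsewhere — order is forced
from: x=3 y=1 heading=north
step 1 (move(1)): x=3 y=2 heading=north
step 2 (turn(right)): x=3 y=2 heading=east
no other 2-command option fits: unique.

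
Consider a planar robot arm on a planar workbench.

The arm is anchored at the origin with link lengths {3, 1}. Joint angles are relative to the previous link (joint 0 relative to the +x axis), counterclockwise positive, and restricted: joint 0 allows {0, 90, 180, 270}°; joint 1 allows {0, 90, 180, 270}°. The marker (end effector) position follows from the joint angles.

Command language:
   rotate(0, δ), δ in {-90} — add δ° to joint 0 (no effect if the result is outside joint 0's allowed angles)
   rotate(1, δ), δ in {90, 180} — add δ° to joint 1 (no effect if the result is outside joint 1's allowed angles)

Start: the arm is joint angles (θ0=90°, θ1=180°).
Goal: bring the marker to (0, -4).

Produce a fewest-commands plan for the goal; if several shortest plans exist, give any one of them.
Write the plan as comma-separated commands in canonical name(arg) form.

from: joint angles (θ0=90°, θ1=180°)
step 1 (rotate(0, -90)): joint angles (θ0=0°, θ1=180°)
step 2 (rotate(0, -90)): joint angles (θ0=270°, θ1=180°)
step 3 (rotate(1, 180)): joint angles (θ0=270°, θ1=0°)
nothing shorter than 3 reaches the goal.

rotate(0, -90), rotate(0, -90), rotate(1, 180)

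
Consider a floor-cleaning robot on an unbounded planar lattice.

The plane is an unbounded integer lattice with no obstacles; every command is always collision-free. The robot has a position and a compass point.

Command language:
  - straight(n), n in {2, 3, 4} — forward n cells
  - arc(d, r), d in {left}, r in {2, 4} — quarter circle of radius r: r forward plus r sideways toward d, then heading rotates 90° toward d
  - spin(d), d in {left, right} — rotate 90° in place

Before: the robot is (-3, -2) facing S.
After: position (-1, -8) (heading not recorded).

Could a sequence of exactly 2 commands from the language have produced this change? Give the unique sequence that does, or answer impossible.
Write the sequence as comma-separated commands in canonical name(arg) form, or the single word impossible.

key: order matters: swapping straight(4) and arc(left, 2) lands elsewhere
t0: (-3, -2) facing S
1. straight(4) → (-3, -6) facing S
2. arc(left, 2) → (-1, -8) facing E
no rival 2-sequence matches.

straight(4), arc(left, 2)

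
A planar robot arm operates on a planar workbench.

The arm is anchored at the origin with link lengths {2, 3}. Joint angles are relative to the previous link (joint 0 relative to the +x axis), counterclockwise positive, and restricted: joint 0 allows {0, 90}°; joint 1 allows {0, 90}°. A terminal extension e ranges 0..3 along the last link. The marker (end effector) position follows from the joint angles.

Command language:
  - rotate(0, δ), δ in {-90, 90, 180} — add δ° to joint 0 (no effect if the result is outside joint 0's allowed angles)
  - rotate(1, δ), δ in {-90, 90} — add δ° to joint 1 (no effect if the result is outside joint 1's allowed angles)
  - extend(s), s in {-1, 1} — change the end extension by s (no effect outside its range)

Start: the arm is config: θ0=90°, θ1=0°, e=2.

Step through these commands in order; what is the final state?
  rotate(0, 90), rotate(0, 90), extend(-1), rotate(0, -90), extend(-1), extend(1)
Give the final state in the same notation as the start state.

begin: config: θ0=90°, θ1=0°, e=2
t=1 rotate(0, 90) ⇒ config: θ0=90°, θ1=0°, e=2
t=2 rotate(0, 90) ⇒ config: θ0=90°, θ1=0°, e=2
t=3 extend(-1) ⇒ config: θ0=90°, θ1=0°, e=1
t=4 rotate(0, -90) ⇒ config: θ0=0°, θ1=0°, e=1
t=5 extend(-1) ⇒ config: θ0=0°, θ1=0°, e=0
t=6 extend(1) ⇒ config: θ0=0°, θ1=0°, e=1

config: θ0=0°, θ1=0°, e=1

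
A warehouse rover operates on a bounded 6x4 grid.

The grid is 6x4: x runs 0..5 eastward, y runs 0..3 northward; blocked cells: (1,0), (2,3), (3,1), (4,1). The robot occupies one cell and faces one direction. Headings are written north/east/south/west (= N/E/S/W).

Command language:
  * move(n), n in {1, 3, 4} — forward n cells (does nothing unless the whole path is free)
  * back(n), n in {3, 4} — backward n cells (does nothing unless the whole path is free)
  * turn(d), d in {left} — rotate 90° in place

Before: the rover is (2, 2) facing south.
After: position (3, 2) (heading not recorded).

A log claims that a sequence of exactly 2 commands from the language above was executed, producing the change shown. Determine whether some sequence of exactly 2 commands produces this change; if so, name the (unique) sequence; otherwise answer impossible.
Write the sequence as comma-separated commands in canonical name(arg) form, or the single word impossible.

turn(left), move(1)

key: order matters: swapping turn(left) and move(1) lands elsewhere
t0: (2, 2) facing south
t=1 turn(left) ⇒ (2, 2) facing east
t=2 move(1) ⇒ (3, 2) facing east
all 36 alternatives checked — unique.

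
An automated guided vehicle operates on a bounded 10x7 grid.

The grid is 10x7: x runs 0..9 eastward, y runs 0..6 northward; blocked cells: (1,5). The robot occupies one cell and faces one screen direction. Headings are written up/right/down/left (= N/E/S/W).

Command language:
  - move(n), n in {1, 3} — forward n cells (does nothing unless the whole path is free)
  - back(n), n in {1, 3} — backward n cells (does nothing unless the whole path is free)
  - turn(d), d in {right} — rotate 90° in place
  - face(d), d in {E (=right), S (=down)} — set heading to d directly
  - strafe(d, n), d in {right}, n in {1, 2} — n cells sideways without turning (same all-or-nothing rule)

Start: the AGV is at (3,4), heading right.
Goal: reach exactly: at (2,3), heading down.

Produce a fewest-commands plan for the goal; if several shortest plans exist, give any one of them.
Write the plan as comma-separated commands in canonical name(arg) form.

face(S), move(1), strafe(right, 1)

initial: at (3,4), heading right
[1] after face(S): at (3,4), heading down
[2] after move(1): at (3,3), heading down
[3] after strafe(right, 1): at (2,3), heading down
minimal: 3 command(s), checked below 3.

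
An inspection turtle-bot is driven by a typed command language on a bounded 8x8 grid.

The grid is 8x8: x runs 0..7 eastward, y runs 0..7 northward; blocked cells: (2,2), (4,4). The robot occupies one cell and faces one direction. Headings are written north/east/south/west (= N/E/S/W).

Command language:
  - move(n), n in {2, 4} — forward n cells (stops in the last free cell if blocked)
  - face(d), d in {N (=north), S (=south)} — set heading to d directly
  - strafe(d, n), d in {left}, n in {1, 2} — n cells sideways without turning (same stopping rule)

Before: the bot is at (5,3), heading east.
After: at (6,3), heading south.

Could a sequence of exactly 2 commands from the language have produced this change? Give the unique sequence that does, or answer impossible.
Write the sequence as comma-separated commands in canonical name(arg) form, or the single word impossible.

key: position moved to (6,3) AND the heading swung to S — translation plus rotation needed
t0: at (5,3), heading east
[1] after face(S): at (5,3), heading south
[2] after strafe(left, 1): at (6,3), heading south
no other 2-command option fits: unique.

face(S), strafe(left, 1)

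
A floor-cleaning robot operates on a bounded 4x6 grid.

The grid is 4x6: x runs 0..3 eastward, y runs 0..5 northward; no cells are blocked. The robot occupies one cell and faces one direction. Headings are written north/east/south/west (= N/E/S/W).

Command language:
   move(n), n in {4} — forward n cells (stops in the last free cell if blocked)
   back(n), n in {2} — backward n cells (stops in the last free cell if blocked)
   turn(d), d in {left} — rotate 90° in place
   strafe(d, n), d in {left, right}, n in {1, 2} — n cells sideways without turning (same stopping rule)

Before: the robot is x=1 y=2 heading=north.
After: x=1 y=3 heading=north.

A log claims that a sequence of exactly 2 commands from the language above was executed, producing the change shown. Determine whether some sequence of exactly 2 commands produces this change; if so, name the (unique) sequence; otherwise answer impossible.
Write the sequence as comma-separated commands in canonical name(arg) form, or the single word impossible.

move(4), back(2)

key: still facing N at the end — nothing in the sequence rotates
from: x=1 y=2 heading=north
step 1 (move(4)): x=1 y=5 heading=north
step 2 (back(2)): x=1 y=3 heading=north
uniquely the one of 49 2-step routes that fits.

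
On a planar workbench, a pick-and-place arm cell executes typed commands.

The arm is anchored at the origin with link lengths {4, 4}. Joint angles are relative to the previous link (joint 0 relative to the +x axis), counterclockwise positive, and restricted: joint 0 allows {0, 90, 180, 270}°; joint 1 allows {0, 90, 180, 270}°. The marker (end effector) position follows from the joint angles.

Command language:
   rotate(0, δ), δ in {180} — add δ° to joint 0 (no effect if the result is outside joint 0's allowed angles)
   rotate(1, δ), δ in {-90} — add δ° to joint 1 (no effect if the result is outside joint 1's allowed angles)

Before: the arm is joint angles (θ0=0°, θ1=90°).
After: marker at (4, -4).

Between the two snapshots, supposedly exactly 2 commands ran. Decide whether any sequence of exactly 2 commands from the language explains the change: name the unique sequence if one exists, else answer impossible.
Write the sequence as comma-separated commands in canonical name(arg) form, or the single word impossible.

rotate(1, -90), rotate(1, -90)

begin: joint angles (θ0=0°, θ1=90°)
t=1 rotate(1, -90) ⇒ joint angles (θ0=0°, θ1=0°)
t=2 rotate(1, -90) ⇒ joint angles (θ0=0°, θ1=270°)
no rival 2-sequence matches.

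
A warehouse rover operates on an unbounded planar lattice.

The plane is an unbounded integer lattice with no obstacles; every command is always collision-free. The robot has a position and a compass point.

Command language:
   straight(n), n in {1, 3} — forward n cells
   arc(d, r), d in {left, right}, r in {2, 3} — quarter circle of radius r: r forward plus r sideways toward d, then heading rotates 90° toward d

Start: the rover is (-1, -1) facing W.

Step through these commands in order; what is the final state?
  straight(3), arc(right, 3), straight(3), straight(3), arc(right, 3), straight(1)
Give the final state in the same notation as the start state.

start: (-1, -1) facing W
step 1 (straight(3)): (-4, -1) facing W
step 2 (arc(right, 3)): (-7, 2) facing N
step 3 (straight(3)): (-7, 5) facing N
step 4 (straight(3)): (-7, 8) facing N
step 5 (arc(right, 3)): (-4, 11) facing E
step 6 (straight(1)): (-3, 11) facing E

(-3, 11) facing E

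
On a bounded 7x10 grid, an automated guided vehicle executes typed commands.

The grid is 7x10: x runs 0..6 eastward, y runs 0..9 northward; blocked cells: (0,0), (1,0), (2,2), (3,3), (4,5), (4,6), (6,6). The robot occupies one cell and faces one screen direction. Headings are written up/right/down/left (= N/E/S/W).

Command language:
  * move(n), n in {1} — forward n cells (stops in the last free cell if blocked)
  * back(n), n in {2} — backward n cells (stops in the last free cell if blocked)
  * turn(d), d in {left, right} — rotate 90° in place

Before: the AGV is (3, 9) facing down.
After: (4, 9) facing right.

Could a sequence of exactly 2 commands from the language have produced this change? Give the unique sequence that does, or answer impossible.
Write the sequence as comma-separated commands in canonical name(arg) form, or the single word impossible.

turn(left), move(1)

key: running move(1) before turn(left) would end elsewhere — order is forced
start: (3, 9) facing down
step 1 (turn(left)): (3, 9) facing right
step 2 (move(1)): (4, 9) facing right
uniquely the one of 16 2-step routes that fits.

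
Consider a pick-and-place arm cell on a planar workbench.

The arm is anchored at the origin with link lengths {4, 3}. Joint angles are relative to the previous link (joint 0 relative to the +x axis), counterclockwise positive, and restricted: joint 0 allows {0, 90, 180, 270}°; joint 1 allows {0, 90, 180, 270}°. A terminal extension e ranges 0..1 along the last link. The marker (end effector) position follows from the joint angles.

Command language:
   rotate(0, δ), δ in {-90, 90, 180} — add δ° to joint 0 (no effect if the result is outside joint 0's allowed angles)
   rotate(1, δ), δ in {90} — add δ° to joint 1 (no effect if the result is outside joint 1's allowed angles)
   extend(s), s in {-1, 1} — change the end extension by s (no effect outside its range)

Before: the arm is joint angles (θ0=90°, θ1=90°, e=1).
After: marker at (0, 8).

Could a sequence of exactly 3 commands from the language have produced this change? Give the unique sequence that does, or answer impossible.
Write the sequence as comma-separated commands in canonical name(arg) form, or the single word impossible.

from: joint angles (θ0=90°, θ1=90°, e=1)
step 1 (rotate(1, 90)): joint angles (θ0=90°, θ1=180°, e=1)
step 2 (rotate(1, 90)): joint angles (θ0=90°, θ1=270°, e=1)
step 3 (rotate(1, 90)): joint angles (θ0=90°, θ1=0°, e=1)
no other 3-command option fits: unique.

rotate(1, 90), rotate(1, 90), rotate(1, 90)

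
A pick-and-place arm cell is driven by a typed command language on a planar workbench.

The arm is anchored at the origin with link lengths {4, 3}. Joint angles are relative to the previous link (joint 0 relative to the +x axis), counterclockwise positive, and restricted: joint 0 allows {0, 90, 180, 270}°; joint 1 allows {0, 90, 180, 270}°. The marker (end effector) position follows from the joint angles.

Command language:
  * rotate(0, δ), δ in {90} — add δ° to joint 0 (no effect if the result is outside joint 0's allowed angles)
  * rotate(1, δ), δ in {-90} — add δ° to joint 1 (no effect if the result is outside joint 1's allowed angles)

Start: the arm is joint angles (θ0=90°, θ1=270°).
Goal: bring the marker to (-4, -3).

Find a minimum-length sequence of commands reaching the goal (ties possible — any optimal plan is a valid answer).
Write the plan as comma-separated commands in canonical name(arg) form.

initial: joint angles (θ0=90°, θ1=270°)
step 1 (rotate(0, 90)): joint angles (θ0=180°, θ1=270°)
step 2 (rotate(1, -90)): joint angles (θ0=180°, θ1=180°)
step 3 (rotate(1, -90)): joint angles (θ0=180°, θ1=90°)
shorter routes all fall short; 3 is best.

rotate(0, 90), rotate(1, -90), rotate(1, -90)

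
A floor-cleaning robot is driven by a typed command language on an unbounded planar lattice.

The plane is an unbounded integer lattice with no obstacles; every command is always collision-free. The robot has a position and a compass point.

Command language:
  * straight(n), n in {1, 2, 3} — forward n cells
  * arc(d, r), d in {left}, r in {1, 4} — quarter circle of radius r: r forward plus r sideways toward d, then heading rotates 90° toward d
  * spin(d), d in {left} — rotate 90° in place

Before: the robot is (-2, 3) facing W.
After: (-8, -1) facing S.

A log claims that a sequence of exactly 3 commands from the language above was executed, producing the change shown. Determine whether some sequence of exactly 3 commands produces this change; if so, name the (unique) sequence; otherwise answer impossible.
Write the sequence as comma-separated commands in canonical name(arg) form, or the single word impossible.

key: order matters: swapping straight(1) and arc(left, 4) lands elsewhere
initial: (-2, 3) facing W
1. straight(1) → (-3, 3) facing W
2. straight(1) → (-4, 3) facing W
3. arc(left, 4) → (-8, -1) facing S
uniquely the one of 216 3-step routes that fits.

straight(1), straight(1), arc(left, 4)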